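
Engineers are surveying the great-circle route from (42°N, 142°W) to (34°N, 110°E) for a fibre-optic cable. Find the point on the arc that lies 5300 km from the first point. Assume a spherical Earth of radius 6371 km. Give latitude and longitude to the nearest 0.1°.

≈ (51.1°N, 147.1°E)

The haversine formula gives a central angle δ ≈ 1.386 rad (79.4°) between the endpoints. The total great-circle distance is δ·R ≈ 1.386 × 6371 ≈ 8830 km, so the target fraction is f = 5300/8830 ≈ 0.600.
Interpolate at f ≈ 0.600 with slerp weights a = sin((1−f)δ)/sin δ ≈ 0.535, b = sin(fδ)/sin δ ≈ 0.752.
p = a·p₁ + b·p₂ ≈ (-0.527, 0.341, 0.779); φ = arcsin(p_z) ≈ 51.14°, λ = atan2(p_y, p_x) ≈ 147.08°.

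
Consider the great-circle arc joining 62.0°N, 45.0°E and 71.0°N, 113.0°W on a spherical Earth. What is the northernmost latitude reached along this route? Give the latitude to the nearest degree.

The great circle lies in the plane with unit normal n̂ = (p₁ × p₂)/|p₁ × p₂|.
Here n̂_z ≈ -0.079; the vertex latitude is φ_max = arccos|n̂_z| ≈ 85.4°.

≈ 85°N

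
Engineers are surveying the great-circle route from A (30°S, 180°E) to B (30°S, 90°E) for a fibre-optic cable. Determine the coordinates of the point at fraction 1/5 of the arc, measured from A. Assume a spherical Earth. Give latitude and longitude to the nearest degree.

≈ (36°S, 163°E)

Write both endpoints as unit vectors p₁, p₂ with components (cos φ cos λ, cos φ sin λ, sin φ).
The central angle between the endpoints is δ = arccos(p₁·p₂) ≈ 1.318 rad (75.5°).
Interpolate at f = 1/5 with slerp weights a = sin((1−f)δ)/sin δ ≈ 0.898, b = sin(fδ)/sin δ ≈ 0.269.
p = a·p₁ + b·p₂ ≈ (-0.778, 0.233, -0.584); φ = arcsin(p_z) ≈ -35.71°, λ = atan2(p_y, p_x) ≈ 163.32°.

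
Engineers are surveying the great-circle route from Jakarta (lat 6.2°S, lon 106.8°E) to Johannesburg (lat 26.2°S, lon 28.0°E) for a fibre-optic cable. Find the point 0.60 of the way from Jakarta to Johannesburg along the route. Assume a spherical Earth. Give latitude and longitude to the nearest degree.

≈ lat 23°S, lon 62°E

The haversine formula gives a central angle δ ≈ 1.348 rad (77.2°) between the endpoints.
Interpolate at f = 0.60 with slerp weights a = sin((1−f)δ)/sin δ ≈ 0.526, b = sin(fδ)/sin δ ≈ 0.742.
p = a·p₁ + b·p₂ ≈ (0.436, 0.814, -0.384); φ = arcsin(p_z) ≈ -22.60°, λ = atan2(p_y, p_x) ≈ 61.79°.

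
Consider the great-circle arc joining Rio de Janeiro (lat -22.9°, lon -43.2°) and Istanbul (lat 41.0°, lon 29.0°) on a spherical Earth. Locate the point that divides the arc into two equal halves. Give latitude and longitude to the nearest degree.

≈ lat 11°, lon -11°

Write both endpoints as unit vectors p₁, p₂ with components (cos φ cos λ, cos φ sin λ, sin φ).
The central angle between the endpoints is δ = arccos(p₁·p₂) ≈ 1.614 rad (92.5°).
Interpolate at f = 1/2 with slerp weights a = sin((1−f)δ)/sin δ ≈ 0.723, b = sin(fδ)/sin δ ≈ 0.723.
p = a·p₁ + b·p₂ ≈ (0.962, -0.191, 0.193); φ = arcsin(p_z) ≈ 11.12°, λ = atan2(p_y, p_x) ≈ -11.24°.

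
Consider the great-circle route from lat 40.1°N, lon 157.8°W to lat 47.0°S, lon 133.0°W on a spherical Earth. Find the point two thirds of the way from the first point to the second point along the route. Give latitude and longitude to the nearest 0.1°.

≈ lat 18.1°S, lon 142.7°W

Write both endpoints as unit vectors p₁, p₂ with components (cos φ cos λ, cos φ sin λ, sin φ).
The central angle between the endpoints is δ = arccos(p₁·p₂) ≈ 1.568 rad (89.9°).
Interpolate at f = 2/3 with slerp weights a = sin((1−f)δ)/sin δ ≈ 0.499, b = sin(fδ)/sin δ ≈ 0.865.
p = a·p₁ + b·p₂ ≈ (-0.756, -0.576, -0.311); φ = arcsin(p_z) ≈ -18.13°, λ = atan2(p_y, p_x) ≈ -142.70°.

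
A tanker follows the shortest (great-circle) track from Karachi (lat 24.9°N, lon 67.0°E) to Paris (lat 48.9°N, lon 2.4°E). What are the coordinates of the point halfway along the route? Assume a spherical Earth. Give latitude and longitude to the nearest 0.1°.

Convert each endpoint to a unit vector on the sphere (x = cos φ cos λ, y = cos φ sin λ, z = sin φ).
The central angle between the endpoints is δ = arccos(p₁·p₂) ≈ 0.961 rad (55.0°).
Interpolate at f = 1/2 with slerp weights a = sin((1−f)δ)/sin δ ≈ 0.564, b = sin(fδ)/sin δ ≈ 0.564.
p = a·p₁ + b·p₂ ≈ (0.570, 0.486, 0.662); φ = arcsin(p_z) ≈ 41.47°, λ = atan2(p_y, p_x) ≈ 40.46°.

≈ lat 41.5°N, lon 40.5°E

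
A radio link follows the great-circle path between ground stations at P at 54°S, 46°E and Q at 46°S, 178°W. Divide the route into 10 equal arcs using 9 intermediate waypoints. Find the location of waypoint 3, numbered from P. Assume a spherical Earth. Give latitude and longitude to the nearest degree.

≈ 70°S, 80°E

Write both endpoints as unit vectors p₁, p₂ with components (cos φ cos λ, cos φ sin λ, sin φ).
The central angle between the endpoints is δ = arccos(p₁·p₂) ≈ 1.278 rad (73.2°).
Interpolate at f = 3/10 with slerp weights a = sin((1−f)δ)/sin δ ≈ 0.815, b = sin(fδ)/sin δ ≈ 0.391.
p = a·p₁ + b·p₂ ≈ (0.061, 0.335, -0.940); φ = arcsin(p_z) ≈ -70.09°, λ = atan2(p_y, p_x) ≈ 79.62°.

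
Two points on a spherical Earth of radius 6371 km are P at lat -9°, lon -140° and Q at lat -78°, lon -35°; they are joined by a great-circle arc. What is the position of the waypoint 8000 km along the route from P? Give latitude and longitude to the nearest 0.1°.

Write both endpoints as unit vectors p₁, p₂ with components (cos φ cos λ, cos φ sin λ, sin φ).
The central angle between the endpoints is δ = arccos(p₁·p₂) ≈ 1.471 rad (84.3°). The total great-circle distance is δ·R ≈ 1.471 × 6371 ≈ 9370 km, so the target fraction is f = 8000/9370 ≈ 0.854.
Interpolate at f ≈ 0.854 with slerp weights a = sin((1−f)δ)/sin δ ≈ 0.214, b = sin(fδ)/sin δ ≈ 0.956.
p = a·p₁ + b·p₂ ≈ (0.000, -0.250, -0.968); φ = arcsin(p_z) ≈ -75.52°, λ = atan2(p_y, p_x) ≈ -89.90°.

≈ lat -75.5°, lon -89.9°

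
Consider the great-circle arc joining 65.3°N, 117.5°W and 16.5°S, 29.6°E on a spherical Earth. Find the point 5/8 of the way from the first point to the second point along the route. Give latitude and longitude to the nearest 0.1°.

≈ 29.0°N, 15.8°E

Write both endpoints as unit vectors p₁, p₂ with components (cos φ cos λ, cos φ sin λ, sin φ).
The central angle between the endpoints is δ = arccos(p₁·p₂) ≈ 2.207 rad (126.5°).
Interpolate at f = 5/8 with slerp weights a = sin((1−f)δ)/sin δ ≈ 0.916, b = sin(fδ)/sin δ ≈ 1.221.
p = a·p₁ + b·p₂ ≈ (0.841, 0.239, 0.485); φ = arcsin(p_z) ≈ 29.03°, λ = atan2(p_y, p_x) ≈ 15.85°.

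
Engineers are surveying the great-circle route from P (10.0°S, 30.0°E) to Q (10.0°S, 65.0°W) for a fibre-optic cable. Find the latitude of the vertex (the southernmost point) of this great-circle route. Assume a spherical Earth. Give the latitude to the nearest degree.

The great circle lies in the plane with unit normal n̂ = (p₁ × p₂)/|p₁ × p₂|.
Here n̂_z ≈ -0.968; the vertex latitude is φ_max = arccos|n̂_z| ≈ 14.6°.

≈ 15°S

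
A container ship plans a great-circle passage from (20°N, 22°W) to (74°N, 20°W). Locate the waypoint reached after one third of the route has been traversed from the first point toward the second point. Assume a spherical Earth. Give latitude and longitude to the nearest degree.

Write both endpoints as unit vectors p₁, p₂ with components (cos φ cos λ, cos φ sin λ, sin φ).
The central angle between the endpoints is δ = arccos(p₁·p₂) ≈ 0.943 rad (54.0°).
Interpolate at f = 1/3 with slerp weights a = sin((1−f)δ)/sin δ ≈ 0.727, b = sin(fδ)/sin δ ≈ 0.382.
p = a·p₁ + b·p₂ ≈ (0.732, -0.292, 0.616); φ = arcsin(p_z) ≈ 38.00°, λ = atan2(p_y, p_x) ≈ -21.73°.

≈ (38°N, 22°W)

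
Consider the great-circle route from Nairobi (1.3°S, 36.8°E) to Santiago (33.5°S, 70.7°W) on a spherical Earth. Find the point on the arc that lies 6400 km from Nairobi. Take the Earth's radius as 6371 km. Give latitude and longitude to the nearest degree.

≈ 30°S, 16°W

Write both endpoints as unit vectors p₁, p₂ with components (cos φ cos λ, cos φ sin λ, sin φ).
The central angle between the endpoints is δ = arccos(p₁·p₂) ≈ 1.811 rad (103.8°). The total great-circle distance is δ·R ≈ 1.811 × 6371 ≈ 11540 km, so the target fraction is f = 6400/11540 ≈ 0.555.
Interpolate at f ≈ 0.555 with slerp weights a = sin((1−f)δ)/sin δ ≈ 0.743, b = sin(fδ)/sin δ ≈ 0.869.
p = a·p₁ + b·p₂ ≈ (0.835, -0.239, -0.496); φ = arcsin(p_z) ≈ -29.77°, λ = atan2(p_y, p_x) ≈ -15.96°.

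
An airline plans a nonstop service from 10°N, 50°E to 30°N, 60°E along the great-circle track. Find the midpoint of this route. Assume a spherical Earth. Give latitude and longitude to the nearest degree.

≈ 20°N, 55°E

Convert each endpoint to a unit vector on the sphere (x = cos φ cos λ, y = cos φ sin λ, z = sin φ).
The central angle between the endpoints is δ = arccos(p₁·p₂) ≈ 0.385 rad (22.1°).
Interpolate at f = 1/2 with slerp weights a = sin((1−f)δ)/sin δ ≈ 0.509, b = sin(fδ)/sin δ ≈ 0.509.
p = a·p₁ + b·p₂ ≈ (0.543, 0.766, 0.343); φ = arcsin(p_z) ≈ 20.07°, λ = atan2(p_y, p_x) ≈ 54.68°.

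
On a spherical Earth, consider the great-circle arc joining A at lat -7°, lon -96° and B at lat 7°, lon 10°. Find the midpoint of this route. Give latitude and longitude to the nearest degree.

Write both endpoints as unit vectors p₁, p₂ with components (cos φ cos λ, cos φ sin λ, sin φ).
The central angle between the endpoints is δ = arccos(p₁·p₂) ≈ 1.861 rad (106.6°).
Interpolate at f = 1/2 with slerp weights a = sin((1−f)δ)/sin δ ≈ 0.837, b = sin(fδ)/sin δ ≈ 0.837.
p = a·p₁ + b·p₂ ≈ (0.731, -0.682, 0.000); φ = arcsin(p_z) ≈ 0.00°, λ = atan2(p_y, p_x) ≈ -43.00°.

≈ lat 0°, lon -43°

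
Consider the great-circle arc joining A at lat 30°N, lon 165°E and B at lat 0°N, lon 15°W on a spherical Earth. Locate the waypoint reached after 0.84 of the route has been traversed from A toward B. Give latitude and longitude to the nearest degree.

Convert each endpoint to a unit vector on the sphere (x = cos φ cos λ, y = cos φ sin λ, z = sin φ).
The central angle between the endpoints is δ = arccos(p₁·p₂) ≈ 2.618 rad (150.0°).
Interpolate at f = 0.84 with slerp weights a = sin((1−f)δ)/sin δ ≈ 0.813, b = sin(fδ)/sin δ ≈ 1.618.
p = a·p₁ + b·p₂ ≈ (0.882, -0.236, 0.407); φ = arcsin(p_z) ≈ 24.00°, λ = atan2(p_y, p_x) ≈ -15.00°.

≈ lat 24°N, lon 15°W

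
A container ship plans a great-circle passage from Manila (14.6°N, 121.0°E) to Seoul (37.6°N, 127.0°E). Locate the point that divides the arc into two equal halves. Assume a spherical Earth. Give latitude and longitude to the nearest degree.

Convert each endpoint to a unit vector on the sphere (x = cos φ cos λ, y = cos φ sin λ, z = sin φ).
The central angle between the endpoints is δ = arccos(p₁·p₂) ≈ 0.412 rad (23.6°).
Interpolate at f = 1/2 with slerp weights a = sin((1−f)δ)/sin δ ≈ 0.511, b = sin(fδ)/sin δ ≈ 0.511.
p = a·p₁ + b·p₂ ≈ (-0.498, 0.747, 0.440); φ = arcsin(p_z) ≈ 26.13°, λ = atan2(p_y, p_x) ≈ 123.70°.

≈ 26°N, 124°E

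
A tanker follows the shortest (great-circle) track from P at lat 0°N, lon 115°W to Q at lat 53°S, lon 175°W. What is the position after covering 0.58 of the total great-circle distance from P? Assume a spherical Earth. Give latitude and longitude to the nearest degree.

≈ lat 34°S, lon 141°W

Convert each endpoint to a unit vector on the sphere (x = cos φ cos λ, y = cos φ sin λ, z = sin φ).
The central angle between the endpoints is δ = arccos(p₁·p₂) ≈ 1.265 rad (72.5°).
Interpolate at f = 0.58 with slerp weights a = sin((1−f)δ)/sin δ ≈ 0.531, b = sin(fδ)/sin δ ≈ 0.702.
p = a·p₁ + b·p₂ ≈ (-0.646, -0.518, -0.561); φ = arcsin(p_z) ≈ -34.11°, λ = atan2(p_y, p_x) ≈ -141.24°.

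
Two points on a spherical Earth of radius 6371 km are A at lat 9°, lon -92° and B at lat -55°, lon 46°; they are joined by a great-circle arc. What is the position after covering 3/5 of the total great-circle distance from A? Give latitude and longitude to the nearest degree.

≈ lat -53°, lon -45°

Convert each endpoint to a unit vector on the sphere (x = cos φ cos λ, y = cos φ sin λ, z = sin φ).
The central angle between the endpoints is δ = arccos(p₁·p₂) ≈ 2.152 rad (123.3°).
Interpolate at f = 3/5 with slerp weights a = sin((1−f)δ)/sin δ ≈ 0.907, b = sin(fδ)/sin δ ≈ 1.150.
p = a·p₁ + b·p₂ ≈ (0.427, -0.421, -0.800); φ = arcsin(p_z) ≈ -53.15°, λ = atan2(p_y, p_x) ≈ -44.61°.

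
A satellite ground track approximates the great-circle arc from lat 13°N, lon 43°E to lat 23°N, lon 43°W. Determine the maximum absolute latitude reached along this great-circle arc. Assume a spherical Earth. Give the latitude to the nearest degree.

≈ 25°N

The great circle lies in the plane with unit normal n̂ = (p₁ × p₂)/|p₁ × p₂|.
Here n̂_z ≈ -0.905; the vertex latitude is φ_max = arccos|n̂_z| ≈ 25.2°.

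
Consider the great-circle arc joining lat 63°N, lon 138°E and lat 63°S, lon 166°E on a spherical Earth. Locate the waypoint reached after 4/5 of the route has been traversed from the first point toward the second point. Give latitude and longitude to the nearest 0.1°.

From cos δ = sin φ₁ sin φ₂ + cos φ₁ cos φ₂ cos Δλ, the central angle is δ ≈ 2.229 rad (127.7°).
Interpolate at f = 4/5 with slerp weights a = sin((1−f)δ)/sin δ ≈ 0.545, b = sin(fδ)/sin δ ≈ 1.236.
p = a·p₁ + b·p₂ ≈ (-0.728, 0.301, -0.615); φ = arcsin(p_z) ≈ -37.98°, λ = atan2(p_y, p_x) ≈ 157.52°.

≈ lat 38.0°S, lon 157.5°E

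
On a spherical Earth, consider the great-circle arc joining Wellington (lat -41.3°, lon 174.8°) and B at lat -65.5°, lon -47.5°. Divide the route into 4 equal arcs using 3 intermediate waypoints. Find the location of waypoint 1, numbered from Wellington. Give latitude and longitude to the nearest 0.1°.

Write both endpoints as unit vectors p₁, p₂ with components (cos φ cos λ, cos φ sin λ, sin φ).
The central angle between the endpoints is δ = arccos(p₁·p₂) ≈ 1.192 rad (68.3°).
Interpolate at f = 1/4 with slerp weights a = sin((1−f)δ)/sin δ ≈ 0.839, b = sin(fδ)/sin δ ≈ 0.316.
p = a·p₁ + b·p₂ ≈ (-0.539, -0.039, -0.841); φ = arcsin(p_z) ≈ -57.27°, λ = atan2(p_y, p_x) ≈ -175.81°.

≈ lat -57.3°, lon -175.8°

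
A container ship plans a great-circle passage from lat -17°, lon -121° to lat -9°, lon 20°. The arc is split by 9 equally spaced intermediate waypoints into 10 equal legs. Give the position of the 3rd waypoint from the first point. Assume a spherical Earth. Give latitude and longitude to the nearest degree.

Write both endpoints as unit vectors p₁, p₂ with components (cos φ cos λ, cos φ sin λ, sin φ).
The central angle between the endpoints is δ = arccos(p₁·p₂) ≈ 2.330 rad (133.5°).
Interpolate at f = 3/10 with slerp weights a = sin((1−f)δ)/sin δ ≈ 1.376, b = sin(fδ)/sin δ ≈ 0.887.
p = a·p₁ + b·p₂ ≈ (0.145, -0.828, -0.541); φ = arcsin(p_z) ≈ -32.76°, λ = atan2(p_y, p_x) ≈ -80.04°.

≈ lat -33°, lon -80°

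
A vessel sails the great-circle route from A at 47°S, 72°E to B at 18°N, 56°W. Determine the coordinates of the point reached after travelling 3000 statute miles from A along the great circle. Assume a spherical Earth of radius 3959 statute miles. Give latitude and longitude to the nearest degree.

≈ 41°S, 10°E

Convert each endpoint to a unit vector on the sphere (x = cos φ cos λ, y = cos φ sin λ, z = sin φ).
The central angle between the endpoints is δ = arccos(p₁·p₂) ≈ 2.246 rad (128.7°). The total great-circle distance is δ·R ≈ 2.246 × 3959 ≈ 8893 mi, so the target fraction is f = 3000/8893 ≈ 0.337.
Interpolate at f ≈ 0.337 with slerp weights a = sin((1−f)δ)/sin δ ≈ 1.277, b = sin(fδ)/sin δ ≈ 0.881.
p = a·p₁ + b·p₂ ≈ (0.738, 0.134, -0.662); φ = arcsin(p_z) ≈ -41.44°, λ = atan2(p_y, p_x) ≈ 10.29°.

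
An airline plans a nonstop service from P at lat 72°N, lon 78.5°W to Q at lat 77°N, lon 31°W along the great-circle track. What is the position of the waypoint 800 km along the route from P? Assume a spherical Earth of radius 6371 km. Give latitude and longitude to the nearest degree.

≈ lat 76°N, lon 56°W

Write both endpoints as unit vectors p₁, p₂ with components (cos φ cos λ, cos φ sin λ, sin φ).
The central angle between the endpoints is δ = arccos(p₁·p₂) ≈ 0.230 rad (13.2°). The total great-circle distance is δ·R ≈ 0.230 × 6371 ≈ 1466 km, so the target fraction is f = 800/1466 ≈ 0.546.
Interpolate at f ≈ 0.546 with slerp weights a = sin((1−f)δ)/sin δ ≈ 0.457, b = sin(fδ)/sin δ ≈ 0.549.
p = a·p₁ + b·p₂ ≈ (0.134, -0.202, 0.970); φ = arcsin(p_z) ≈ 75.96°, λ = atan2(p_y, p_x) ≈ -56.45°.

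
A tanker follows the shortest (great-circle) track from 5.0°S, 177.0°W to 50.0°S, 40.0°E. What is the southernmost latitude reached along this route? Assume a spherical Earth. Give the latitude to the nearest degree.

≈ 65°S

The great circle lies in the plane with unit normal n̂ = (p₁ × p₂)/|p₁ × p₂|.
Here n̂_z ≈ -0.430; the vertex latitude is φ_max = arccos|n̂_z| ≈ 64.5°.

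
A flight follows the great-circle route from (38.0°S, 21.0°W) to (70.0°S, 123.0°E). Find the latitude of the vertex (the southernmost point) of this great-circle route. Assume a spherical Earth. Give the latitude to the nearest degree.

≈ 80°S

The great circle lies in the plane with unit normal n̂ = (p₁ × p₂)/|p₁ × p₂|.
Here n̂_z ≈ +0.170; the vertex latitude is φ_max = arccos|n̂_z| ≈ 80.2°.
Check via Clairaut: cos φ_max = |cos φ₁| · sin C = cos(38.0°)·sin(167.6°) ≈ 0.170, again giving ≈ 80.2°.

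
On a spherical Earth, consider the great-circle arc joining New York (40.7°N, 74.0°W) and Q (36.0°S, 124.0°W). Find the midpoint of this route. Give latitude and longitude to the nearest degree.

≈ (3°N, 100°W)

The haversine formula gives a central angle δ ≈ 1.560 rad (89.4°) between the endpoints.
Interpolate at f = 1/2 with slerp weights a = sin((1−f)δ)/sin δ ≈ 0.703, b = sin(fδ)/sin δ ≈ 0.703.
p = a·p₁ + b·p₂ ≈ (-0.171, -0.984, 0.045); φ = arcsin(p_z) ≈ 2.59°, λ = atan2(p_y, p_x) ≈ -99.87°.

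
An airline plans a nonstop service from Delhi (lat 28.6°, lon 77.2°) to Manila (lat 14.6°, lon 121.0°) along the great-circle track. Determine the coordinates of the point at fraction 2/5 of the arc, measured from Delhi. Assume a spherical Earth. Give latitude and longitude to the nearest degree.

Write both endpoints as unit vectors p₁, p₂ with components (cos φ cos λ, cos φ sin λ, sin φ).
The central angle between the endpoints is δ = arccos(p₁·p₂) ≈ 0.747 rad (42.8°).
Interpolate at f = 2/5 with slerp weights a = sin((1−f)δ)/sin δ ≈ 0.638, b = sin(fδ)/sin δ ≈ 0.433.
p = a·p₁ + b·p₂ ≈ (-0.092, 0.905, 0.415); φ = arcsin(p_z) ≈ 24.49°, λ = atan2(p_y, p_x) ≈ 95.79°.

≈ lat 24°, lon 96°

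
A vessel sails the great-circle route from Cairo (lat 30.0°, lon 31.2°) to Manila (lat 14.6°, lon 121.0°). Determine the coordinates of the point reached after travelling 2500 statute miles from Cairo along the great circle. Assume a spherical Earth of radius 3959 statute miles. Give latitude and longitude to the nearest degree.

≈ lat 31°, lon 73°

Write both endpoints as unit vectors p₁, p₂ with components (cos φ cos λ, cos φ sin λ, sin φ).
The central angle between the endpoints is δ = arccos(p₁·p₂) ≈ 1.441 rad (82.6°). The total great-circle distance is δ·R ≈ 1.441 × 3959 ≈ 5707 mi, so the target fraction is f = 2500/5707 ≈ 0.438.
Interpolate at f ≈ 0.438 with slerp weights a = sin((1−f)δ)/sin δ ≈ 0.730, b = sin(fδ)/sin δ ≈ 0.595.
p = a·p₁ + b·p₂ ≈ (0.244, 0.821, 0.515); φ = arcsin(p_z) ≈ 31.01°, λ = atan2(p_y, p_x) ≈ 73.44°.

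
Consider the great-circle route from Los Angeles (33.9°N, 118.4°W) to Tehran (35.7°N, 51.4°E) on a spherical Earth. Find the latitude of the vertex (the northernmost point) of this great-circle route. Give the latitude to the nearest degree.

The great circle lies in the plane with unit normal n̂ = (p₁ × p₂)/|p₁ × p₂|.
Here n̂_z ≈ +0.127; the vertex latitude is φ_max = arccos|n̂_z| ≈ 82.7°.
Check via Clairaut: cos φ_max = |cos φ₁| · sin C = cos(33.9°)·sin(8.8°) ≈ 0.127, again giving ≈ 82.7°.

≈ 83°N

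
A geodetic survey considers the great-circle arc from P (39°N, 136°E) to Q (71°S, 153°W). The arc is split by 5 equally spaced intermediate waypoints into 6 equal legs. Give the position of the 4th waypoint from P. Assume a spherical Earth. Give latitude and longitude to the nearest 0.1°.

Convert each endpoint to a unit vector on the sphere (x = cos φ cos λ, y = cos φ sin λ, z = sin φ).
The central angle between the endpoints is δ = arccos(p₁·p₂) ≈ 2.109 rad (120.8°).
Interpolate at f = 4/6 with slerp weights a = sin((1−f)δ)/sin δ ≈ 0.753, b = sin(fδ)/sin δ ≈ 1.149.
p = a·p₁ + b·p₂ ≈ (-0.754, 0.237, -0.612); φ = arcsin(p_z) ≈ -37.77°, λ = atan2(p_y, p_x) ≈ 162.58°.

≈ (37.8°S, 162.6°E)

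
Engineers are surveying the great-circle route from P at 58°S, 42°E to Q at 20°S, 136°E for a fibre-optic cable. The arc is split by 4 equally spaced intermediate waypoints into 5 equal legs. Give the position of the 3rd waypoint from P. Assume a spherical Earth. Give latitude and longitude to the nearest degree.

Convert each endpoint to a unit vector on the sphere (x = cos φ cos λ, y = cos φ sin λ, z = sin φ).
The central angle between the endpoints is δ = arccos(p₁·p₂) ≈ 1.313 rad (75.2°).
Interpolate at f = 3/5 with slerp weights a = sin((1−f)δ)/sin δ ≈ 0.518, b = sin(fδ)/sin δ ≈ 0.733.
p = a·p₁ + b·p₂ ≈ (-0.291, 0.662, -0.690); φ = arcsin(p_z) ≈ -43.66°, λ = atan2(p_y, p_x) ≈ 113.74°.

≈ 44°S, 114°E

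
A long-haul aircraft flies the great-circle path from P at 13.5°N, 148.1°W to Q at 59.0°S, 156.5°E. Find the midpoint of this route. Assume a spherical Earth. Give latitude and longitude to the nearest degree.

≈ 25°S, 167°W

From cos δ = sin φ₁ sin φ₂ + cos φ₁ cos φ₂ cos Δλ, the central angle is δ ≈ 1.486 rad (85.2°).
Interpolate at f = 1/2 with slerp weights a = sin((1−f)δ)/sin δ ≈ 0.679, b = sin(fδ)/sin δ ≈ 0.679.
p = a·p₁ + b·p₂ ≈ (-0.881, -0.209, -0.424); φ = arcsin(p_z) ≈ -25.06°, λ = atan2(p_y, p_x) ≈ -166.63°.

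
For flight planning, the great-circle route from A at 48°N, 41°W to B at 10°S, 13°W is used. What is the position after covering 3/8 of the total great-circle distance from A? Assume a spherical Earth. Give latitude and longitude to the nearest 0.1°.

Write both endpoints as unit vectors p₁, p₂ with components (cos φ cos λ, cos φ sin λ, sin φ).
The central angle between the endpoints is δ = arccos(p₁·p₂) ≈ 1.101 rad (63.1°).
Interpolate at f = 3/8 with slerp weights a = sin((1−f)δ)/sin δ ≈ 0.712, b = sin(fδ)/sin δ ≈ 0.450.
p = a·p₁ + b·p₂ ≈ (0.791, -0.412, 0.451); φ = arcsin(p_z) ≈ 26.82°, λ = atan2(p_y, p_x) ≈ -27.52°.

≈ 26.8°N, 27.5°W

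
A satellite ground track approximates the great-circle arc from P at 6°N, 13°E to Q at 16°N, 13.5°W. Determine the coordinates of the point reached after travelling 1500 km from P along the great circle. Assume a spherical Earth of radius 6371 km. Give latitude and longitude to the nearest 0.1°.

The haversine formula gives a central angle δ ≈ 0.486 rad (27.8°) between the endpoints. The total great-circle distance is δ·R ≈ 0.486 × 6371 ≈ 3094 km, so the target fraction is f = 1500/3094 ≈ 0.485.
Interpolate at f ≈ 0.485 with slerp weights a = sin((1−f)δ)/sin δ ≈ 0.530, b = sin(fδ)/sin δ ≈ 0.500.
p = a·p₁ + b·p₂ ≈ (0.981, 0.007, 0.193); φ = arcsin(p_z) ≈ 11.14°, λ = atan2(p_y, p_x) ≈ 0.38°.

≈ 11.1°N, 0.4°E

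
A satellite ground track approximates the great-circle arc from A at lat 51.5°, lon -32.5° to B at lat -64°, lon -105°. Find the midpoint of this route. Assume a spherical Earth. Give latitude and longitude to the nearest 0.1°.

Write both endpoints as unit vectors p₁, p₂ with components (cos φ cos λ, cos φ sin λ, sin φ).
The central angle between the endpoints is δ = arccos(p₁·p₂) ≈ 2.241 rad (128.4°).
Interpolate at f = 1/2 with slerp weights a = sin((1−f)δ)/sin δ ≈ 1.149, b = sin(fδ)/sin δ ≈ 1.149.
p = a·p₁ + b·p₂ ≈ (0.473, -0.871, -0.134); φ = arcsin(p_z) ≈ -7.67°, λ = atan2(p_y, p_x) ≈ -61.50°.

≈ lat -7.7°, lon -61.5°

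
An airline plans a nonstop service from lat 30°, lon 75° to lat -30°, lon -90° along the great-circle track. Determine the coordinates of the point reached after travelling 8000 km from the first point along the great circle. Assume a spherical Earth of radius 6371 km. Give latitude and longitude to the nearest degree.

Convert each endpoint to a unit vector on the sphere (x = cos φ cos λ, y = cos φ sin λ, z = sin φ).
The central angle between the endpoints is δ = arccos(p₁·p₂) ≈ 2.915 rad (167.0°). The total great-circle distance is δ·R ≈ 2.915 × 6371 ≈ 18572 km, so the target fraction is f = 8000/18572 ≈ 0.431.
Interpolate at f ≈ 0.431 with slerp weights a = sin((1−f)δ)/sin δ ≈ 4.434, b = sin(fδ)/sin δ ≈ 4.233.
p = a·p₁ + b·p₂ ≈ (0.994, 0.044, 0.101); φ = arcsin(p_z) ≈ 5.79°, λ = atan2(p_y, p_x) ≈ 2.53°.

≈ lat 6°, lon 3°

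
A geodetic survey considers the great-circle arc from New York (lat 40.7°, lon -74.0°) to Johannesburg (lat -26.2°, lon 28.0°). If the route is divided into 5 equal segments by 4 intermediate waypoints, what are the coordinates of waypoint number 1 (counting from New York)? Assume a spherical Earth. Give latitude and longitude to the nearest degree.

Convert each endpoint to a unit vector on the sphere (x = cos φ cos λ, y = cos φ sin λ, z = sin φ).
The central angle between the endpoints is δ = arccos(p₁·p₂) ≈ 2.015 rad (115.4°).
Interpolate at f = 1/5 with slerp weights a = sin((1−f)δ)/sin δ ≈ 1.106, b = sin(fδ)/sin δ ≈ 0.434.
p = a·p₁ + b·p₂ ≈ (0.575, -0.623, 0.530); φ = arcsin(p_z) ≈ 31.99°, λ = atan2(p_y, p_x) ≈ -47.30°.

≈ lat 32°, lon -47°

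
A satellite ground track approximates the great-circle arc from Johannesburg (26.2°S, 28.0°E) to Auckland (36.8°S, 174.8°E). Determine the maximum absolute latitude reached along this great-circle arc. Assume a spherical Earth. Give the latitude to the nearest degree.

≈ 65°S

The great circle lies in the plane with unit normal n̂ = (p₁ × p₂)/|p₁ × p₂|.
Here n̂_z ≈ +0.418; the vertex latitude is φ_max = arccos|n̂_z| ≈ 65.3°.
Check via Clairaut: cos φ_max = |cos φ₁| · sin C = cos(26.2°)·sin(152.2°) ≈ 0.418, again giving ≈ 65.3°.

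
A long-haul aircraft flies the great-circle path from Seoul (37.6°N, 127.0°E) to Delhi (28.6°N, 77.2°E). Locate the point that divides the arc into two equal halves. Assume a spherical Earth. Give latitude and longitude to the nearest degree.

≈ 36°N, 101°E

Convert each endpoint to a unit vector on the sphere (x = cos φ cos λ, y = cos φ sin λ, z = sin φ).
The central angle between the endpoints is δ = arccos(p₁·p₂) ≈ 0.736 rad (42.2°).
Interpolate at f = 1/2 with slerp weights a = sin((1−f)δ)/sin δ ≈ 0.536, b = sin(fδ)/sin δ ≈ 0.536.
p = a·p₁ + b·p₂ ≈ (-0.151, 0.798, 0.583); φ = arcsin(p_z) ≈ 35.70°, λ = atan2(p_y, p_x) ≈ 100.74°.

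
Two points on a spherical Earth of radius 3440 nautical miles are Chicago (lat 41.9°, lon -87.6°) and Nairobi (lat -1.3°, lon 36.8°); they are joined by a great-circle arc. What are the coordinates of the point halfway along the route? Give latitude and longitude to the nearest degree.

≈ lat 37°, lon -10°

Convert each endpoint to a unit vector on the sphere (x = cos φ cos λ, y = cos φ sin λ, z = sin φ).
The central angle between the endpoints is δ = arccos(p₁·p₂) ≈ 2.021 rad (115.8°).
Interpolate at f = 1/2 with slerp weights a = sin((1−f)δ)/sin δ ≈ 0.941, b = sin(fδ)/sin δ ≈ 0.941.
p = a·p₁ + b·p₂ ≈ (0.783, -0.136, 0.607); φ = arcsin(p_z) ≈ 37.39°, λ = atan2(p_y, p_x) ≈ -9.88°.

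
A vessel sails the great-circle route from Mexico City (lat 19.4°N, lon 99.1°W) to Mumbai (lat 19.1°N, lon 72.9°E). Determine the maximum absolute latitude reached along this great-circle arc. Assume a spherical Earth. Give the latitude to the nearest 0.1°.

The great circle lies in the plane with unit normal n̂ = (p₁ × p₂)/|p₁ × p₂|.
Here n̂_z ≈ +0.196; the vertex latitude is φ_max = arccos|n̂_z| ≈ 78.7°.
Check via Clairaut: cos φ_max = |cos φ₁| · sin C = cos(19.4°)·sin(12.0°) ≈ 0.196, again giving ≈ 78.7°.

≈ 78.7°N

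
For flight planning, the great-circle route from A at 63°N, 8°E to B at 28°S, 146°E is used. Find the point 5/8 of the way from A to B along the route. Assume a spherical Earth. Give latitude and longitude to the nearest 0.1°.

≈ 18.7°N, 125.1°E

From cos δ = sin φ₁ sin φ₂ + cos φ₁ cos φ₂ cos Δλ, the central angle is δ ≈ 2.369 rad (135.7°).
Interpolate at f = 5/8 with slerp weights a = sin((1−f)δ)/sin δ ≈ 1.112, b = sin(fδ)/sin δ ≈ 1.427.
p = a·p₁ + b·p₂ ≈ (-0.545, 0.775, 0.321); φ = arcsin(p_z) ≈ 18.71°, λ = atan2(p_y, p_x) ≈ 125.10°.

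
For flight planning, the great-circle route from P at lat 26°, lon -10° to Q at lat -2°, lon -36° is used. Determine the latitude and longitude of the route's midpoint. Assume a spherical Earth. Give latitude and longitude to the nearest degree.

Convert each endpoint to a unit vector on the sphere (x = cos φ cos λ, y = cos φ sin λ, z = sin φ).
The central angle between the endpoints is δ = arccos(p₁·p₂) ≈ 0.657 rad (37.6°).
Interpolate at f = 1/2 with slerp weights a = sin((1−f)δ)/sin δ ≈ 0.528, b = sin(fδ)/sin δ ≈ 0.528.
p = a·p₁ + b·p₂ ≈ (0.895, -0.393, 0.213); φ = arcsin(p_z) ≈ 12.31°, λ = atan2(p_y, p_x) ≈ -23.70°.

≈ lat 12°, lon -24°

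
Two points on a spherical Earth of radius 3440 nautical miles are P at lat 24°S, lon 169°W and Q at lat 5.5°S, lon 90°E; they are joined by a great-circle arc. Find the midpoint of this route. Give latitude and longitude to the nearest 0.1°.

Convert each endpoint to a unit vector on the sphere (x = cos φ cos λ, y = cos φ sin λ, z = sin φ).
The central angle between the endpoints is δ = arccos(p₁·p₂) ≈ 1.706 rad (97.7°).
Interpolate at f = 1/2 with slerp weights a = sin((1−f)δ)/sin δ ≈ 0.760, b = sin(fδ)/sin δ ≈ 0.760.
p = a·p₁ + b·p₂ ≈ (-0.682, 0.624, -0.382); φ = arcsin(p_z) ≈ -22.46°, λ = atan2(p_y, p_x) ≈ 137.52°.

≈ lat 22.5°S, lon 137.5°E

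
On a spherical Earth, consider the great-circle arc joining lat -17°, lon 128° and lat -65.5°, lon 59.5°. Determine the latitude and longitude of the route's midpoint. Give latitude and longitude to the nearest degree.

Convert each endpoint to a unit vector on the sphere (x = cos φ cos λ, y = cos φ sin λ, z = sin φ).
The central angle between the endpoints is δ = arccos(p₁·p₂) ≈ 1.147 rad (65.7°).
Interpolate at f = 1/2 with slerp weights a = sin((1−f)δ)/sin δ ≈ 0.595, b = sin(fδ)/sin δ ≈ 0.595.
p = a·p₁ + b·p₂ ≈ (-0.225, 0.661, -0.716); φ = arcsin(p_z) ≈ -45.69°, λ = atan2(p_y, p_x) ≈ 108.81°.

≈ lat -46°, lon 109°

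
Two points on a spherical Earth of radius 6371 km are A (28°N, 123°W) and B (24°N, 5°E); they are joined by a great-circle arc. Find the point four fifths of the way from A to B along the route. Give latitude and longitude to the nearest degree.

From cos δ = sin φ₁ sin φ₂ + cos φ₁ cos φ₂ cos Δλ, the central angle is δ ≈ 1.881 rad (107.8°).
Interpolate at f = 4/5 with slerp weights a = sin((1−f)δ)/sin δ ≈ 0.386, b = sin(fδ)/sin δ ≈ 1.048.
p = a·p₁ + b·p₂ ≈ (0.768, -0.202, 0.607); φ = arcsin(p_z) ≈ 37.40°, λ = atan2(p_y, p_x) ≈ -14.76°.

≈ (37°N, 15°W)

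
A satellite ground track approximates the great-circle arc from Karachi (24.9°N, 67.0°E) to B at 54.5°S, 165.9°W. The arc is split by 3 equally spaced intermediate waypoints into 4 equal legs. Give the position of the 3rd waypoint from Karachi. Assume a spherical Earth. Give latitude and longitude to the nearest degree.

≈ 50°S, 139°E

Write both endpoints as unit vectors p₁, p₂ with components (cos φ cos λ, cos φ sin λ, sin φ).
The central angle between the endpoints is δ = arccos(p₁·p₂) ≈ 2.292 rad (131.3°).
Interpolate at f = 3/4 with slerp weights a = sin((1−f)δ)/sin δ ≈ 0.722, b = sin(fδ)/sin δ ≈ 1.317.
p = a·p₁ + b·p₂ ≈ (-0.486, 0.417, -0.768); φ = arcsin(p_z) ≈ -50.20°, λ = atan2(p_y, p_x) ≈ 139.39°.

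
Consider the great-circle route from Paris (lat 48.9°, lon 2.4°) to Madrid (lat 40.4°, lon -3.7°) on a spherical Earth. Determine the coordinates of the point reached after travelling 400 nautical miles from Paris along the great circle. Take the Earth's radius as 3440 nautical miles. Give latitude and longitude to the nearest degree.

≈ lat 43°, lon -2°

The haversine formula gives a central angle δ ≈ 0.166 rad (9.5°) between the endpoints. The total great-circle distance is δ·R ≈ 0.166 × 3440 ≈ 573 nmi, so the target fraction is f = 400/573 ≈ 0.699.
Interpolate at f ≈ 0.699 with slerp weights a = sin((1−f)δ)/sin δ ≈ 0.303, b = sin(fδ)/sin δ ≈ 0.700.
p = a·p₁ + b·p₂ ≈ (0.731, -0.026, 0.682); φ = arcsin(p_z) ≈ 42.99°, λ = atan2(p_y, p_x) ≈ -2.04°.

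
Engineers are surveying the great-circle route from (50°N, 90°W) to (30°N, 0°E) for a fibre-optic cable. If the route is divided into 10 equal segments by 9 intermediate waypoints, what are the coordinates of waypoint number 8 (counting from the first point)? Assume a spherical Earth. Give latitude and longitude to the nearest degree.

≈ (39°N, 12°W)

From cos δ = sin φ₁ sin φ₂ + cos φ₁ cos φ₂ cos Δλ, the central angle is δ ≈ 1.178 rad (67.5°).
Interpolate at f = 8/10 with slerp weights a = sin((1−f)δ)/sin δ ≈ 0.253, b = sin(fδ)/sin δ ≈ 0.876.
p = a·p₁ + b·p₂ ≈ (0.758, -0.162, 0.631); φ = arcsin(p_z) ≈ 39.15°, λ = atan2(p_y, p_x) ≈ -12.09°.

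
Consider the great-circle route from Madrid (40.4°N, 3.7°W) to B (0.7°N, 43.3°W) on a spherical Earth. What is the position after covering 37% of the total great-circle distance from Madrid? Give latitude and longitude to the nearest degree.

≈ (27°N, 21°W)

Write both endpoints as unit vectors p₁, p₂ with components (cos φ cos λ, cos φ sin λ, sin φ).
The central angle between the endpoints is δ = arccos(p₁·p₂) ≈ 0.934 rad (53.5°).
Interpolate at f = 0.37 with slerp weights a = sin((1−f)δ)/sin δ ≈ 0.690, b = sin(fδ)/sin δ ≈ 0.421.
p = a·p₁ + b·p₂ ≈ (0.831, -0.323, 0.453); φ = arcsin(p_z) ≈ 26.91°, λ = atan2(p_y, p_x) ≈ -21.23°.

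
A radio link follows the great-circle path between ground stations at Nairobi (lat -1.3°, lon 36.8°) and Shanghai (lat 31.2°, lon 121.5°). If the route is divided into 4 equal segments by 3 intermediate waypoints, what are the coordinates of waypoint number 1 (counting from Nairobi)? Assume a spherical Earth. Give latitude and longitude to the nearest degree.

The haversine formula gives a central angle δ ≈ 1.504 rad (86.1°) between the endpoints.
Interpolate at f = 1/4 with slerp weights a = sin((1−f)δ)/sin δ ≈ 0.905, b = sin(fδ)/sin δ ≈ 0.368.
p = a·p₁ + b·p₂ ≈ (0.560, 0.811, 0.170); φ = arcsin(p_z) ≈ 9.79°, λ = atan2(p_y, p_x) ≈ 55.34°.

≈ lat 10°, lon 55°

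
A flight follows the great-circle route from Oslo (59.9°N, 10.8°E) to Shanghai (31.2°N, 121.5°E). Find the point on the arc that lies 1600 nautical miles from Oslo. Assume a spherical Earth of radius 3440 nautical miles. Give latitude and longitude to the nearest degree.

≈ (64°N, 69°E)

Convert each endpoint to a unit vector on the sphere (x = cos φ cos λ, y = cos φ sin λ, z = sin φ).
The central angle between the endpoints is δ = arccos(p₁·p₂) ≈ 1.270 rad (72.8°). The total great-circle distance is δ·R ≈ 1.270 × 3440 ≈ 4368 nmi, so the target fraction is f = 1600/4368 ≈ 0.366.
Interpolate at f ≈ 0.366 with slerp weights a = sin((1−f)δ)/sin δ ≈ 0.754, b = sin(fδ)/sin δ ≈ 0.470.
p = a·p₁ + b·p₂ ≈ (0.162, 0.413, 0.896); φ = arcsin(p_z) ≈ 63.64°, λ = atan2(p_y, p_x) ≈ 68.63°.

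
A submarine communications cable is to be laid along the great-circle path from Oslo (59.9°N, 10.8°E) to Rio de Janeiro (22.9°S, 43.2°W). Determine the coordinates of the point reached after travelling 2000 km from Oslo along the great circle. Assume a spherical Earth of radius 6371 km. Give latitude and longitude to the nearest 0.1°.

≈ 46.0°N, 8.6°W

From cos δ = sin φ₁ sin φ₂ + cos φ₁ cos φ₂ cos Δλ, the central angle is δ ≈ 1.636 rad (93.7°). The total great-circle distance is δ·R ≈ 1.636 × 6371 ≈ 10423 km, so the target fraction is f = 2000/10423 ≈ 0.192.
Interpolate at f ≈ 0.192 with slerp weights a = sin((1−f)δ)/sin δ ≈ 0.971, b = sin(fδ)/sin δ ≈ 0.309.
p = a·p₁ + b·p₂ ≈ (0.686, -0.104, 0.720); φ = arcsin(p_z) ≈ 46.05°, λ = atan2(p_y, p_x) ≈ -8.61°.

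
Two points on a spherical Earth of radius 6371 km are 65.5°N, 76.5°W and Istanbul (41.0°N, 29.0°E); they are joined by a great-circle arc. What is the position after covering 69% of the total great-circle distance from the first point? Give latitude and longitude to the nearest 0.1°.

Write both endpoints as unit vectors p₁, p₂ with components (cos φ cos λ, cos φ sin λ, sin φ).
The central angle between the endpoints is δ = arccos(p₁·p₂) ≈ 1.032 rad (59.1°).
Interpolate at f = 0.69 with slerp weights a = sin((1−f)δ)/sin δ ≈ 0.366, b = sin(fδ)/sin δ ≈ 0.761.
p = a·p₁ + b·p₂ ≈ (0.538, 0.131, 0.833); φ = arcsin(p_z) ≈ 56.39°, λ = atan2(p_y, p_x) ≈ 13.67°.

≈ 56.4°N, 13.7°E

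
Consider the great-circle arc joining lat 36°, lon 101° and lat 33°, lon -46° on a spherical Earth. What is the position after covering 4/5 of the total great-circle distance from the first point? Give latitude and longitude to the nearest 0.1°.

From cos δ = sin φ₁ sin φ₂ + cos φ₁ cos φ₂ cos Δλ, the central angle is δ ≈ 1.822 rad (104.4°).
Interpolate at f = 4/5 with slerp weights a = sin((1−f)δ)/sin δ ≈ 0.368, b = sin(fδ)/sin δ ≈ 1.026.
p = a·p₁ + b·p₂ ≈ (0.541, -0.327, 0.775); φ = arcsin(p_z) ≈ 50.81°, λ = atan2(p_y, p_x) ≈ -31.13°.

≈ lat 50.8°, lon -31.1°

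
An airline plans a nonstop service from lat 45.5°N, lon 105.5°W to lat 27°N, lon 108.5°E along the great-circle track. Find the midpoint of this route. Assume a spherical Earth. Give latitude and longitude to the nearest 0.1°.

≈ lat 66.8°N, lon 160.2°E

Convert each endpoint to a unit vector on the sphere (x = cos φ cos λ, y = cos φ sin λ, z = sin φ).
The central angle between the endpoints is δ = arccos(p₁·p₂) ≈ 1.766 rad (101.2°).
Interpolate at f = 1/2 with slerp weights a = sin((1−f)δ)/sin δ ≈ 0.788, b = sin(fδ)/sin δ ≈ 0.788.
p = a·p₁ + b·p₂ ≈ (-0.370, 0.134, 0.919); φ = arcsin(p_z) ≈ 66.83°, λ = atan2(p_y, p_x) ≈ 160.17°.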